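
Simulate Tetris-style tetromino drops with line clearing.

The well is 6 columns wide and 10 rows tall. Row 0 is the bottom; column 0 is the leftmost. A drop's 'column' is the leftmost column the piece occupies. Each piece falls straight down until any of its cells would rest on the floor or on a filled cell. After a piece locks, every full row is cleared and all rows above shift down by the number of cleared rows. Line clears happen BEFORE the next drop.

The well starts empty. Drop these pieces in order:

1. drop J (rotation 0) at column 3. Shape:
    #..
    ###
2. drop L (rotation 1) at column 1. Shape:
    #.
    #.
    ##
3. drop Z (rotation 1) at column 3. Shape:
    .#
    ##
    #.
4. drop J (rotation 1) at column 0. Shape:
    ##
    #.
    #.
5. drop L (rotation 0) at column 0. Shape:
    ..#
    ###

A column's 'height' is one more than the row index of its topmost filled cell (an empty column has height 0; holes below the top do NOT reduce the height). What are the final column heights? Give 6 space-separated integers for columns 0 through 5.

Answer: 5 5 6 4 5 1

Derivation:
Drop 1: J rot0 at col 3 lands with bottom-row=0; cleared 0 line(s) (total 0); column heights now [0 0 0 2 1 1], max=2
Drop 2: L rot1 at col 1 lands with bottom-row=0; cleared 0 line(s) (total 0); column heights now [0 3 1 2 1 1], max=3
Drop 3: Z rot1 at col 3 lands with bottom-row=2; cleared 0 line(s) (total 0); column heights now [0 3 1 4 5 1], max=5
Drop 4: J rot1 at col 0 lands with bottom-row=1; cleared 0 line(s) (total 0); column heights now [4 4 1 4 5 1], max=5
Drop 5: L rot0 at col 0 lands with bottom-row=4; cleared 0 line(s) (total 0); column heights now [5 5 6 4 5 1], max=6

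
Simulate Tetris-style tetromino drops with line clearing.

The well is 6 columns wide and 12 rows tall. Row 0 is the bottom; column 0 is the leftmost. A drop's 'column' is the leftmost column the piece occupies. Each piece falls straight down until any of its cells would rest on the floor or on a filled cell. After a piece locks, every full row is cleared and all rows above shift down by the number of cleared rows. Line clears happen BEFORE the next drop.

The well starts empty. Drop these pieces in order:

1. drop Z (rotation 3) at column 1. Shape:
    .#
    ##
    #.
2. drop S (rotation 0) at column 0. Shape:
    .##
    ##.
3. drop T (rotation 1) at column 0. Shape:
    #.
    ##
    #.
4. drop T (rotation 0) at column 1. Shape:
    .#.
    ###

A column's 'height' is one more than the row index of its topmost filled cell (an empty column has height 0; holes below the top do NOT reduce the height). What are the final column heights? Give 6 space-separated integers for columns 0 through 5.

Answer: 6 6 7 6 0 0

Derivation:
Drop 1: Z rot3 at col 1 lands with bottom-row=0; cleared 0 line(s) (total 0); column heights now [0 2 3 0 0 0], max=3
Drop 2: S rot0 at col 0 lands with bottom-row=2; cleared 0 line(s) (total 0); column heights now [3 4 4 0 0 0], max=4
Drop 3: T rot1 at col 0 lands with bottom-row=3; cleared 0 line(s) (total 0); column heights now [6 5 4 0 0 0], max=6
Drop 4: T rot0 at col 1 lands with bottom-row=5; cleared 0 line(s) (total 0); column heights now [6 6 7 6 0 0], max=7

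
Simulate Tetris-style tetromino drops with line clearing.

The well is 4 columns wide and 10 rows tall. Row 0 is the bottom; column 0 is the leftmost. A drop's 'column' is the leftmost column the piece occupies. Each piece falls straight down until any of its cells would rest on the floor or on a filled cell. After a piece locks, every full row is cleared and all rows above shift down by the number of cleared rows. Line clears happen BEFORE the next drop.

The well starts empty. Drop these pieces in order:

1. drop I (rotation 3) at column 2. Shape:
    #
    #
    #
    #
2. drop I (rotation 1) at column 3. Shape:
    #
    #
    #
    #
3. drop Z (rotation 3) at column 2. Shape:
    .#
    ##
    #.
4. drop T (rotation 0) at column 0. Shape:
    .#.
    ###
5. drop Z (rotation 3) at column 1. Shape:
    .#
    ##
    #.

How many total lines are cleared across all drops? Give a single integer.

Drop 1: I rot3 at col 2 lands with bottom-row=0; cleared 0 line(s) (total 0); column heights now [0 0 4 0], max=4
Drop 2: I rot1 at col 3 lands with bottom-row=0; cleared 0 line(s) (total 0); column heights now [0 0 4 4], max=4
Drop 3: Z rot3 at col 2 lands with bottom-row=4; cleared 0 line(s) (total 0); column heights now [0 0 6 7], max=7
Drop 4: T rot0 at col 0 lands with bottom-row=6; cleared 1 line(s) (total 1); column heights now [0 7 6 6], max=7
Drop 5: Z rot3 at col 1 lands with bottom-row=7; cleared 0 line(s) (total 1); column heights now [0 9 10 6], max=10

Answer: 1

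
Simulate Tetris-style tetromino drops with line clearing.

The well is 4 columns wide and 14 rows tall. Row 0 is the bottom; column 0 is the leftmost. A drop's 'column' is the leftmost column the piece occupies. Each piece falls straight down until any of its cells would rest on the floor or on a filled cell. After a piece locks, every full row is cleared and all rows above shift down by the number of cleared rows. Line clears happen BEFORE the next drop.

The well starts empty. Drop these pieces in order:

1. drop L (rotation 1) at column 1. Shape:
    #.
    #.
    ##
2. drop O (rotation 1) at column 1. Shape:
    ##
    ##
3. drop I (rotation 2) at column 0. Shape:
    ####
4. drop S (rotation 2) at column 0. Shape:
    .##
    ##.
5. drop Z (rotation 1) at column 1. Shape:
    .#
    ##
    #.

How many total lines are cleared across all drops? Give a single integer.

Drop 1: L rot1 at col 1 lands with bottom-row=0; cleared 0 line(s) (total 0); column heights now [0 3 1 0], max=3
Drop 2: O rot1 at col 1 lands with bottom-row=3; cleared 0 line(s) (total 0); column heights now [0 5 5 0], max=5
Drop 3: I rot2 at col 0 lands with bottom-row=5; cleared 1 line(s) (total 1); column heights now [0 5 5 0], max=5
Drop 4: S rot2 at col 0 lands with bottom-row=5; cleared 0 line(s) (total 1); column heights now [6 7 7 0], max=7
Drop 5: Z rot1 at col 1 lands with bottom-row=7; cleared 0 line(s) (total 1); column heights now [6 9 10 0], max=10

Answer: 1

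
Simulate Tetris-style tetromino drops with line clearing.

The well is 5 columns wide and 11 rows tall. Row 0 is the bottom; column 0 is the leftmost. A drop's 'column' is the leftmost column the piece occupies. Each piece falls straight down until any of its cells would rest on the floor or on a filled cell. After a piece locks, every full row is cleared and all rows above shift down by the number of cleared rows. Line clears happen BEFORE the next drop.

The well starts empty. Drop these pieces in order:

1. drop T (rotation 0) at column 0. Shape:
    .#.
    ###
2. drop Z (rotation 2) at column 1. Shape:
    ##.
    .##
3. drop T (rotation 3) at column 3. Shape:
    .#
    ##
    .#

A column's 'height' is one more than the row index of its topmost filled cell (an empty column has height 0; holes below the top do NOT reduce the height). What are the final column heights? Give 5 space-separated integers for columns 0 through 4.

Drop 1: T rot0 at col 0 lands with bottom-row=0; cleared 0 line(s) (total 0); column heights now [1 2 1 0 0], max=2
Drop 2: Z rot2 at col 1 lands with bottom-row=1; cleared 0 line(s) (total 0); column heights now [1 3 3 2 0], max=3
Drop 3: T rot3 at col 3 lands with bottom-row=1; cleared 0 line(s) (total 0); column heights now [1 3 3 3 4], max=4

Answer: 1 3 3 3 4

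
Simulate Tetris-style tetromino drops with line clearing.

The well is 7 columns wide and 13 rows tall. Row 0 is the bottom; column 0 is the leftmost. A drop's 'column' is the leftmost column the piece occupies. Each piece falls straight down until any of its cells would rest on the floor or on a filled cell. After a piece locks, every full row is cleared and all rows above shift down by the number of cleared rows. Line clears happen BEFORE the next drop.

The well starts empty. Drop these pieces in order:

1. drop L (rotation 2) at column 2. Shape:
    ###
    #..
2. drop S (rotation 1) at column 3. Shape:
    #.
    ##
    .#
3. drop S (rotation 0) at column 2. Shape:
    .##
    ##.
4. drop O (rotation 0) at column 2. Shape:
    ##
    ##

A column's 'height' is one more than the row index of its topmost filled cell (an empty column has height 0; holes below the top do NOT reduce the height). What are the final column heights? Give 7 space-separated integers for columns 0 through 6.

Answer: 0 0 9 9 7 0 0

Derivation:
Drop 1: L rot2 at col 2 lands with bottom-row=0; cleared 0 line(s) (total 0); column heights now [0 0 2 2 2 0 0], max=2
Drop 2: S rot1 at col 3 lands with bottom-row=2; cleared 0 line(s) (total 0); column heights now [0 0 2 5 4 0 0], max=5
Drop 3: S rot0 at col 2 lands with bottom-row=5; cleared 0 line(s) (total 0); column heights now [0 0 6 7 7 0 0], max=7
Drop 4: O rot0 at col 2 lands with bottom-row=7; cleared 0 line(s) (total 0); column heights now [0 0 9 9 7 0 0], max=9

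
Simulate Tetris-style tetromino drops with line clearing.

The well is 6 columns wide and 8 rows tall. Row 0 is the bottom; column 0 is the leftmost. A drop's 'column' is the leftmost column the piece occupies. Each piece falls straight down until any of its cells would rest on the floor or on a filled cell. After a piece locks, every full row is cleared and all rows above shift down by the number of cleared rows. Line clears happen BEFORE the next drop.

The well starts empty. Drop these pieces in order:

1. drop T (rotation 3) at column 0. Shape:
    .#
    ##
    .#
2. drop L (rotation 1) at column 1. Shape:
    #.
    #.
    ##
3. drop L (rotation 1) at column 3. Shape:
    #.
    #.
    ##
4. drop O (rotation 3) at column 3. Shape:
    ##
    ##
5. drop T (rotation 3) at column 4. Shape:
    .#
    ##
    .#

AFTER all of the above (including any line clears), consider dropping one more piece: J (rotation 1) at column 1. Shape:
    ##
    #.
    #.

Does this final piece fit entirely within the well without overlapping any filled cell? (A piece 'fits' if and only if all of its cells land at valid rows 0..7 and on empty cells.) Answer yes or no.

Answer: no

Derivation:
Drop 1: T rot3 at col 0 lands with bottom-row=0; cleared 0 line(s) (total 0); column heights now [2 3 0 0 0 0], max=3
Drop 2: L rot1 at col 1 lands with bottom-row=3; cleared 0 line(s) (total 0); column heights now [2 6 4 0 0 0], max=6
Drop 3: L rot1 at col 3 lands with bottom-row=0; cleared 0 line(s) (total 0); column heights now [2 6 4 3 1 0], max=6
Drop 4: O rot3 at col 3 lands with bottom-row=3; cleared 0 line(s) (total 0); column heights now [2 6 4 5 5 0], max=6
Drop 5: T rot3 at col 4 lands with bottom-row=4; cleared 0 line(s) (total 0); column heights now [2 6 4 5 6 7], max=7
Test piece J rot1 at col 1 (width 2): heights before test = [2 6 4 5 6 7]; fits = False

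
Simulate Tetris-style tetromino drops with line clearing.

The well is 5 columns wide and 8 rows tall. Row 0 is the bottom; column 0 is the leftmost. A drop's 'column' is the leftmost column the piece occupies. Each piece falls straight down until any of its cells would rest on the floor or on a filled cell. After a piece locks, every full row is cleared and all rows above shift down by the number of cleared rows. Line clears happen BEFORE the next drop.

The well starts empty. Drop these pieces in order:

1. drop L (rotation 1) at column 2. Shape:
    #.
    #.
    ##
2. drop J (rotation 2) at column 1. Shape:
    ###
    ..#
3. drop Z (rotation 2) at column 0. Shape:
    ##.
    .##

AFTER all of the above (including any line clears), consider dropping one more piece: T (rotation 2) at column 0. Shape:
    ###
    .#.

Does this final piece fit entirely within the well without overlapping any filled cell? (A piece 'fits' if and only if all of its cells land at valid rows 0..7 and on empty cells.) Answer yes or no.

Drop 1: L rot1 at col 2 lands with bottom-row=0; cleared 0 line(s) (total 0); column heights now [0 0 3 1 0], max=3
Drop 2: J rot2 at col 1 lands with bottom-row=2; cleared 0 line(s) (total 0); column heights now [0 4 4 4 0], max=4
Drop 3: Z rot2 at col 0 lands with bottom-row=4; cleared 0 line(s) (total 0); column heights now [6 6 5 4 0], max=6
Test piece T rot2 at col 0 (width 3): heights before test = [6 6 5 4 0]; fits = True

Answer: yes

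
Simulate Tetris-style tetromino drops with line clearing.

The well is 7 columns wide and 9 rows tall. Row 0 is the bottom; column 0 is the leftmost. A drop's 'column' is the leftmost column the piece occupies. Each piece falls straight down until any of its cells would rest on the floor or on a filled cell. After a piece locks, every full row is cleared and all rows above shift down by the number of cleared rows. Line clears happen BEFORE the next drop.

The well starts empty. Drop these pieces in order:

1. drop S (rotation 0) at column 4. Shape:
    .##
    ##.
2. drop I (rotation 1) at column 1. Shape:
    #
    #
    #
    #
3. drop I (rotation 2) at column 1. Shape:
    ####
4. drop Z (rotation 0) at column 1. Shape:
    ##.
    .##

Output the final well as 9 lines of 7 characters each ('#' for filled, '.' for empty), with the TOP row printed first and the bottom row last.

Drop 1: S rot0 at col 4 lands with bottom-row=0; cleared 0 line(s) (total 0); column heights now [0 0 0 0 1 2 2], max=2
Drop 2: I rot1 at col 1 lands with bottom-row=0; cleared 0 line(s) (total 0); column heights now [0 4 0 0 1 2 2], max=4
Drop 3: I rot2 at col 1 lands with bottom-row=4; cleared 0 line(s) (total 0); column heights now [0 5 5 5 5 2 2], max=5
Drop 4: Z rot0 at col 1 lands with bottom-row=5; cleared 0 line(s) (total 0); column heights now [0 7 7 6 5 2 2], max=7

Answer: .......
.......
.##....
..##...
.####..
.#.....
.#.....
.#...##
.#..##.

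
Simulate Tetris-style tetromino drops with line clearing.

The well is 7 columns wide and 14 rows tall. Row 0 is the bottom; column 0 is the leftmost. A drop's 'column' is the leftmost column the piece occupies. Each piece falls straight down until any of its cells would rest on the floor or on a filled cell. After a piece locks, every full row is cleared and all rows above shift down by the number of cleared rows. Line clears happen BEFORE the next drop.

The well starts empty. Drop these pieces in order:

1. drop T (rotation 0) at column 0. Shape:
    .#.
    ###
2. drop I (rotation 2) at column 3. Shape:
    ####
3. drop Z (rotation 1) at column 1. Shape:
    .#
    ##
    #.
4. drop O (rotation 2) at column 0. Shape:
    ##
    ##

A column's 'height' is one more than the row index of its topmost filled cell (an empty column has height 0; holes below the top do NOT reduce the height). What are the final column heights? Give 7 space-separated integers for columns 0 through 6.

Drop 1: T rot0 at col 0 lands with bottom-row=0; cleared 0 line(s) (total 0); column heights now [1 2 1 0 0 0 0], max=2
Drop 2: I rot2 at col 3 lands with bottom-row=0; cleared 1 line(s) (total 1); column heights now [0 1 0 0 0 0 0], max=1
Drop 3: Z rot1 at col 1 lands with bottom-row=1; cleared 0 line(s) (total 1); column heights now [0 3 4 0 0 0 0], max=4
Drop 4: O rot2 at col 0 lands with bottom-row=3; cleared 0 line(s) (total 1); column heights now [5 5 4 0 0 0 0], max=5

Answer: 5 5 4 0 0 0 0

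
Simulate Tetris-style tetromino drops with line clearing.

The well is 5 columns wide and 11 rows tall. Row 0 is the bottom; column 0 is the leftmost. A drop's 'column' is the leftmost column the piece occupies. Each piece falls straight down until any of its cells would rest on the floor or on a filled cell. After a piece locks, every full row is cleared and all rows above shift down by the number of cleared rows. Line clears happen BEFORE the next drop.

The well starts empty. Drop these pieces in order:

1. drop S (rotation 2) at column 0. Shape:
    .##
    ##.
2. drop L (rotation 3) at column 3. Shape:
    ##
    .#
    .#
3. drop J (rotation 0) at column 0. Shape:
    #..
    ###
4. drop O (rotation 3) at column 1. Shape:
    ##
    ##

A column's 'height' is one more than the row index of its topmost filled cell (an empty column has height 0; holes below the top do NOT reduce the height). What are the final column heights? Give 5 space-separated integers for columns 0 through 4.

Answer: 3 4 4 0 2

Derivation:
Drop 1: S rot2 at col 0 lands with bottom-row=0; cleared 0 line(s) (total 0); column heights now [1 2 2 0 0], max=2
Drop 2: L rot3 at col 3 lands with bottom-row=0; cleared 0 line(s) (total 0); column heights now [1 2 2 3 3], max=3
Drop 3: J rot0 at col 0 lands with bottom-row=2; cleared 1 line(s) (total 1); column heights now [3 2 2 0 2], max=3
Drop 4: O rot3 at col 1 lands with bottom-row=2; cleared 0 line(s) (total 1); column heights now [3 4 4 0 2], max=4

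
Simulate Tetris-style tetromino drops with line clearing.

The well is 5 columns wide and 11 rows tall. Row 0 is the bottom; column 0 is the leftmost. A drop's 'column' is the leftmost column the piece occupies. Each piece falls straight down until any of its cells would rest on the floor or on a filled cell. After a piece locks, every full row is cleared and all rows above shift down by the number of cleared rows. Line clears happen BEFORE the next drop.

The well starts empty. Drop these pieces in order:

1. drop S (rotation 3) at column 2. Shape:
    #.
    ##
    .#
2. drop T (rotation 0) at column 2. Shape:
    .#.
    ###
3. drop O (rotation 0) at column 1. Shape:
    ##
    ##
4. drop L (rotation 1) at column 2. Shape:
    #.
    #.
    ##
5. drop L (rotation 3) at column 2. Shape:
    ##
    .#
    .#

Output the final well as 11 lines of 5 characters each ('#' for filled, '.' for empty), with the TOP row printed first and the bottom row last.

Drop 1: S rot3 at col 2 lands with bottom-row=0; cleared 0 line(s) (total 0); column heights now [0 0 3 2 0], max=3
Drop 2: T rot0 at col 2 lands with bottom-row=3; cleared 0 line(s) (total 0); column heights now [0 0 4 5 4], max=5
Drop 3: O rot0 at col 1 lands with bottom-row=4; cleared 0 line(s) (total 0); column heights now [0 6 6 5 4], max=6
Drop 4: L rot1 at col 2 lands with bottom-row=6; cleared 0 line(s) (total 0); column heights now [0 6 9 7 4], max=9
Drop 5: L rot3 at col 2 lands with bottom-row=7; cleared 0 line(s) (total 0); column heights now [0 6 10 10 4], max=10

Answer: .....
..##.
..##.
..##.
..##.
.##..
.###.
..###
..#..
..##.
...#.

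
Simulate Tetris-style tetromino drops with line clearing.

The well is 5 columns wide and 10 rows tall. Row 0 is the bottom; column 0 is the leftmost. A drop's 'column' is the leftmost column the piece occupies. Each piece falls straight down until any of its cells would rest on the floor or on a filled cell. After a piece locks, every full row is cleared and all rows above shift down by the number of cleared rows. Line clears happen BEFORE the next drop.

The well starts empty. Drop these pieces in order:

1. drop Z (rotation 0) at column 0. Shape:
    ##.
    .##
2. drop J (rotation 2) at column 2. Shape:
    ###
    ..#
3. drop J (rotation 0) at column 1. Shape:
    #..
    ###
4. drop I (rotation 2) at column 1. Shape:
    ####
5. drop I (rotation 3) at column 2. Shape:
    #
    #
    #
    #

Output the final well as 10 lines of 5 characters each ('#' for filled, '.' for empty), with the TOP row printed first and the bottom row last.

Drop 1: Z rot0 at col 0 lands with bottom-row=0; cleared 0 line(s) (total 0); column heights now [2 2 1 0 0], max=2
Drop 2: J rot2 at col 2 lands with bottom-row=0; cleared 1 line(s) (total 1); column heights now [0 1 1 0 1], max=1
Drop 3: J rot0 at col 1 lands with bottom-row=1; cleared 0 line(s) (total 1); column heights now [0 3 2 2 1], max=3
Drop 4: I rot2 at col 1 lands with bottom-row=3; cleared 0 line(s) (total 1); column heights now [0 4 4 4 4], max=4
Drop 5: I rot3 at col 2 lands with bottom-row=4; cleared 0 line(s) (total 1); column heights now [0 4 8 4 4], max=8

Answer: .....
.....
..#..
..#..
..#..
..#..
.####
.#...
.###.
.##.#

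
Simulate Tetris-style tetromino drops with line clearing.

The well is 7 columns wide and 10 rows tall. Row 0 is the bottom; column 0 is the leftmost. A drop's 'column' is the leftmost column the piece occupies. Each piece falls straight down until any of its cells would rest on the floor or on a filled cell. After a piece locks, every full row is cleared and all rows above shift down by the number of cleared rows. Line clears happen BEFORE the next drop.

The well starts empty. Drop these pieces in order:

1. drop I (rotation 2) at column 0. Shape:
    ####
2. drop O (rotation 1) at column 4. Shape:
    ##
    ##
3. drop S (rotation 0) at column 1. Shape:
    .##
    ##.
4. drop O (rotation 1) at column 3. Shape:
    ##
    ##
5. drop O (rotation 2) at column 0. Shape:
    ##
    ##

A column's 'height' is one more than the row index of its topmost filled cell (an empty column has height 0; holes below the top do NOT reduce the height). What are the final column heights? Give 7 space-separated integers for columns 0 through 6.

Drop 1: I rot2 at col 0 lands with bottom-row=0; cleared 0 line(s) (total 0); column heights now [1 1 1 1 0 0 0], max=1
Drop 2: O rot1 at col 4 lands with bottom-row=0; cleared 0 line(s) (total 0); column heights now [1 1 1 1 2 2 0], max=2
Drop 3: S rot0 at col 1 lands with bottom-row=1; cleared 0 line(s) (total 0); column heights now [1 2 3 3 2 2 0], max=3
Drop 4: O rot1 at col 3 lands with bottom-row=3; cleared 0 line(s) (total 0); column heights now [1 2 3 5 5 2 0], max=5
Drop 5: O rot2 at col 0 lands with bottom-row=2; cleared 0 line(s) (total 0); column heights now [4 4 3 5 5 2 0], max=5

Answer: 4 4 3 5 5 2 0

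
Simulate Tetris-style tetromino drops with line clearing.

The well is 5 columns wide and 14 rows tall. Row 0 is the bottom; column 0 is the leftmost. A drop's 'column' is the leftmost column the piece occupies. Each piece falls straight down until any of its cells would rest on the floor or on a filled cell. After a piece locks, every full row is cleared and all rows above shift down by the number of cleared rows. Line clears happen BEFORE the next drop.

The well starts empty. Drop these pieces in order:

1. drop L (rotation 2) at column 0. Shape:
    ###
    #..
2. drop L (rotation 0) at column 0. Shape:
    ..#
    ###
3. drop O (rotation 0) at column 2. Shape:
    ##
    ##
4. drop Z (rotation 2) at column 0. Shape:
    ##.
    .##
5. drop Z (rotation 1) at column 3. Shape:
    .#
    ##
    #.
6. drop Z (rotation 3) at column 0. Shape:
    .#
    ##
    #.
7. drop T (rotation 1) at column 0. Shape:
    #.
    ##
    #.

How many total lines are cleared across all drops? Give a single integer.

Drop 1: L rot2 at col 0 lands with bottom-row=0; cleared 0 line(s) (total 0); column heights now [2 2 2 0 0], max=2
Drop 2: L rot0 at col 0 lands with bottom-row=2; cleared 0 line(s) (total 0); column heights now [3 3 4 0 0], max=4
Drop 3: O rot0 at col 2 lands with bottom-row=4; cleared 0 line(s) (total 0); column heights now [3 3 6 6 0], max=6
Drop 4: Z rot2 at col 0 lands with bottom-row=6; cleared 0 line(s) (total 0); column heights now [8 8 7 6 0], max=8
Drop 5: Z rot1 at col 3 lands with bottom-row=6; cleared 0 line(s) (total 0); column heights now [8 8 7 8 9], max=9
Drop 6: Z rot3 at col 0 lands with bottom-row=8; cleared 0 line(s) (total 0); column heights now [10 11 7 8 9], max=11
Drop 7: T rot1 at col 0 lands with bottom-row=10; cleared 0 line(s) (total 0); column heights now [13 12 7 8 9], max=13

Answer: 0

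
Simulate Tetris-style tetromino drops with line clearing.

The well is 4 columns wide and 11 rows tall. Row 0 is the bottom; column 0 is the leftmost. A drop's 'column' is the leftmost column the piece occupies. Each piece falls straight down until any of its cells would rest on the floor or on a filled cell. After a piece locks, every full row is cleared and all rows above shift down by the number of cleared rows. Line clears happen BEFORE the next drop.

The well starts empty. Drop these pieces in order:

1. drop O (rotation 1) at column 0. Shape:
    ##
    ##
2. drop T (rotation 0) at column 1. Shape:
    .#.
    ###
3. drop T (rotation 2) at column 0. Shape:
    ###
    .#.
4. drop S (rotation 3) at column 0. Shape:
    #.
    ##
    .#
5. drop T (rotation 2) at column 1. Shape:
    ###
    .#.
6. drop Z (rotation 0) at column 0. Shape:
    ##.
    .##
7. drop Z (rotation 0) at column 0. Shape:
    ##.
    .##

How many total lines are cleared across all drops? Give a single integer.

Answer: 1

Derivation:
Drop 1: O rot1 at col 0 lands with bottom-row=0; cleared 0 line(s) (total 0); column heights now [2 2 0 0], max=2
Drop 2: T rot0 at col 1 lands with bottom-row=2; cleared 0 line(s) (total 0); column heights now [2 3 4 3], max=4
Drop 3: T rot2 at col 0 lands with bottom-row=3; cleared 0 line(s) (total 0); column heights now [5 5 5 3], max=5
Drop 4: S rot3 at col 0 lands with bottom-row=5; cleared 0 line(s) (total 0); column heights now [8 7 5 3], max=8
Drop 5: T rot2 at col 1 lands with bottom-row=6; cleared 1 line(s) (total 1); column heights now [7 7 7 3], max=7
Drop 6: Z rot0 at col 0 lands with bottom-row=7; cleared 0 line(s) (total 1); column heights now [9 9 8 3], max=9
Drop 7: Z rot0 at col 0 lands with bottom-row=9; cleared 0 line(s) (total 1); column heights now [11 11 10 3], max=11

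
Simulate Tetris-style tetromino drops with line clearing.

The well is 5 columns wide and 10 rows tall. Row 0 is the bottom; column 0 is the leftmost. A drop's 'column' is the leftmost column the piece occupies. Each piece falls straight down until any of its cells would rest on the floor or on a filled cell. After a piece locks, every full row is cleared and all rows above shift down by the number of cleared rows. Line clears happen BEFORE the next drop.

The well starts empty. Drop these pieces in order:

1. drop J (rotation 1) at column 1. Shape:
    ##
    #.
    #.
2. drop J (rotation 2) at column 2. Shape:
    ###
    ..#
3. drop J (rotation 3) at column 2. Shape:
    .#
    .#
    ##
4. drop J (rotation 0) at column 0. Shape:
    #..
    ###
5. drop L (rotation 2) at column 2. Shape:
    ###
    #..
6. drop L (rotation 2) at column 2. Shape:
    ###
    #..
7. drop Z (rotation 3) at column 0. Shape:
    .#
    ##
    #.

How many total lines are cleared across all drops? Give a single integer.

Drop 1: J rot1 at col 1 lands with bottom-row=0; cleared 0 line(s) (total 0); column heights now [0 3 3 0 0], max=3
Drop 2: J rot2 at col 2 lands with bottom-row=2; cleared 0 line(s) (total 0); column heights now [0 3 4 4 4], max=4
Drop 3: J rot3 at col 2 lands with bottom-row=4; cleared 0 line(s) (total 0); column heights now [0 3 5 7 4], max=7
Drop 4: J rot0 at col 0 lands with bottom-row=5; cleared 0 line(s) (total 0); column heights now [7 6 6 7 4], max=7
Drop 5: L rot2 at col 2 lands with bottom-row=6; cleared 0 line(s) (total 0); column heights now [7 6 8 8 8], max=8
Drop 6: L rot2 at col 2 lands with bottom-row=8; cleared 0 line(s) (total 0); column heights now [7 6 10 10 10], max=10
Drop 7: Z rot3 at col 0 lands with bottom-row=7; cleared 0 line(s) (total 0); column heights now [9 10 10 10 10], max=10

Answer: 0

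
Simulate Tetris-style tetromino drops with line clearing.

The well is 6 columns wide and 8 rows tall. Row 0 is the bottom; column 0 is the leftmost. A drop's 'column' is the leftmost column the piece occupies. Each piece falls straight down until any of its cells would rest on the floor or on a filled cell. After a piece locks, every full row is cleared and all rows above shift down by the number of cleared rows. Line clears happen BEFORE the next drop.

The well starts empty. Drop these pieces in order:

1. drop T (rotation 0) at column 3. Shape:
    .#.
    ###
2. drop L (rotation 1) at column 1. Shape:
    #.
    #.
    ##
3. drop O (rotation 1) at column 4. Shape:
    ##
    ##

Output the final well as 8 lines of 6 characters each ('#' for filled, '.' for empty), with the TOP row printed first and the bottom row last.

Drop 1: T rot0 at col 3 lands with bottom-row=0; cleared 0 line(s) (total 0); column heights now [0 0 0 1 2 1], max=2
Drop 2: L rot1 at col 1 lands with bottom-row=0; cleared 0 line(s) (total 0); column heights now [0 3 1 1 2 1], max=3
Drop 3: O rot1 at col 4 lands with bottom-row=2; cleared 0 line(s) (total 0); column heights now [0 3 1 1 4 4], max=4

Answer: ......
......
......
......
....##
.#..##
.#..#.
.#####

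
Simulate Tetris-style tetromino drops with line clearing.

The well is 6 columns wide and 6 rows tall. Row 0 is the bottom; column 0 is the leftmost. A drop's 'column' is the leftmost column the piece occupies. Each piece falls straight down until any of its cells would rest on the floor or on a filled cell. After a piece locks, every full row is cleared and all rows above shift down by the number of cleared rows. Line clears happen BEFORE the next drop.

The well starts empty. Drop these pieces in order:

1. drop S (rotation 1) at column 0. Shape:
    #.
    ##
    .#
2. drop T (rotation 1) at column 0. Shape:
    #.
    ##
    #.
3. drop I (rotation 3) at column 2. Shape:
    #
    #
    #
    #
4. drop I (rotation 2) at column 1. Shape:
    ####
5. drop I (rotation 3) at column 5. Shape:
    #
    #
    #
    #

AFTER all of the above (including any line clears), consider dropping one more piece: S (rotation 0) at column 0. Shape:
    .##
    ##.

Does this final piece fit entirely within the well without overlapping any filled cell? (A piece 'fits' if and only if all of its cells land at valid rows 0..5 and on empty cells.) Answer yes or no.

Answer: no

Derivation:
Drop 1: S rot1 at col 0 lands with bottom-row=0; cleared 0 line(s) (total 0); column heights now [3 2 0 0 0 0], max=3
Drop 2: T rot1 at col 0 lands with bottom-row=3; cleared 0 line(s) (total 0); column heights now [6 5 0 0 0 0], max=6
Drop 3: I rot3 at col 2 lands with bottom-row=0; cleared 0 line(s) (total 0); column heights now [6 5 4 0 0 0], max=6
Drop 4: I rot2 at col 1 lands with bottom-row=5; cleared 0 line(s) (total 0); column heights now [6 6 6 6 6 0], max=6
Drop 5: I rot3 at col 5 lands with bottom-row=0; cleared 0 line(s) (total 0); column heights now [6 6 6 6 6 4], max=6
Test piece S rot0 at col 0 (width 3): heights before test = [6 6 6 6 6 4]; fits = False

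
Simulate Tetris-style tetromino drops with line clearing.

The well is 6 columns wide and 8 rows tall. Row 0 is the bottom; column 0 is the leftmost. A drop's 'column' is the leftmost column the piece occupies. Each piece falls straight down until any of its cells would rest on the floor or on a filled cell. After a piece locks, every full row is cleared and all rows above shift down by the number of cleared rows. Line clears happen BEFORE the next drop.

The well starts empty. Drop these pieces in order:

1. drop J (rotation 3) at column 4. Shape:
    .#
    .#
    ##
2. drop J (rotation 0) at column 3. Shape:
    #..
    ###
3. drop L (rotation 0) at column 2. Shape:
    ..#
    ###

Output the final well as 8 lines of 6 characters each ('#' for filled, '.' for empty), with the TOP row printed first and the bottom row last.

Drop 1: J rot3 at col 4 lands with bottom-row=0; cleared 0 line(s) (total 0); column heights now [0 0 0 0 1 3], max=3
Drop 2: J rot0 at col 3 lands with bottom-row=3; cleared 0 line(s) (total 0); column heights now [0 0 0 5 4 4], max=5
Drop 3: L rot0 at col 2 lands with bottom-row=5; cleared 0 line(s) (total 0); column heights now [0 0 6 6 7 4], max=7

Answer: ......
....#.
..###.
...#..
...###
.....#
.....#
....##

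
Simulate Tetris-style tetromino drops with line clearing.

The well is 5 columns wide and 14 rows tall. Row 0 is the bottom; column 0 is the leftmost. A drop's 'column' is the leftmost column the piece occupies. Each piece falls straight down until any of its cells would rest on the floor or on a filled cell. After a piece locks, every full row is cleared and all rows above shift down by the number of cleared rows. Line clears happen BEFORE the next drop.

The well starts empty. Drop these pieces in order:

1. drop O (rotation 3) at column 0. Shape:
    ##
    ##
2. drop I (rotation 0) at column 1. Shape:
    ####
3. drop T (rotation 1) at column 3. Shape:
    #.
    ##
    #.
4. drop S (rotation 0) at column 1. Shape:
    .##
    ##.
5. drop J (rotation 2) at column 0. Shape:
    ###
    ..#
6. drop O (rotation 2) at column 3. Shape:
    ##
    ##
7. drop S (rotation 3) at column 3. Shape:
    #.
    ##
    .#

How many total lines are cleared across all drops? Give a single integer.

Answer: 1

Derivation:
Drop 1: O rot3 at col 0 lands with bottom-row=0; cleared 0 line(s) (total 0); column heights now [2 2 0 0 0], max=2
Drop 2: I rot0 at col 1 lands with bottom-row=2; cleared 0 line(s) (total 0); column heights now [2 3 3 3 3], max=3
Drop 3: T rot1 at col 3 lands with bottom-row=3; cleared 0 line(s) (total 0); column heights now [2 3 3 6 5], max=6
Drop 4: S rot0 at col 1 lands with bottom-row=5; cleared 0 line(s) (total 0); column heights now [2 6 7 7 5], max=7
Drop 5: J rot2 at col 0 lands with bottom-row=7; cleared 0 line(s) (total 0); column heights now [9 9 9 7 5], max=9
Drop 6: O rot2 at col 3 lands with bottom-row=7; cleared 1 line(s) (total 1); column heights now [2 6 8 8 8], max=8
Drop 7: S rot3 at col 3 lands with bottom-row=8; cleared 0 line(s) (total 1); column heights now [2 6 8 11 10], max=11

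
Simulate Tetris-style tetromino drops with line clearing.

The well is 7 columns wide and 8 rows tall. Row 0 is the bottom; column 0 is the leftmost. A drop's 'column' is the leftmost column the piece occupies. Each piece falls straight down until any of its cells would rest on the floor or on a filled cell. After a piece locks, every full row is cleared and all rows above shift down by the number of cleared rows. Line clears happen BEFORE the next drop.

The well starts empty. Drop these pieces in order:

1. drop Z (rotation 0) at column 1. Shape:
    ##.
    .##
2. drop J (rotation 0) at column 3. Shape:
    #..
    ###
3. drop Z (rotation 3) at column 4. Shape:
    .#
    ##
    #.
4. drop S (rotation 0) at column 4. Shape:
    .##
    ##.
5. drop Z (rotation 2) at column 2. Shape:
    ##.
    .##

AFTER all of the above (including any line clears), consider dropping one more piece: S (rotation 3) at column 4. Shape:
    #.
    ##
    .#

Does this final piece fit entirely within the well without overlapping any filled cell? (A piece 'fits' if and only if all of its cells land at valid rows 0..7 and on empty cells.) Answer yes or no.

Answer: no

Derivation:
Drop 1: Z rot0 at col 1 lands with bottom-row=0; cleared 0 line(s) (total 0); column heights now [0 2 2 1 0 0 0], max=2
Drop 2: J rot0 at col 3 lands with bottom-row=1; cleared 0 line(s) (total 0); column heights now [0 2 2 3 2 2 0], max=3
Drop 3: Z rot3 at col 4 lands with bottom-row=2; cleared 0 line(s) (total 0); column heights now [0 2 2 3 4 5 0], max=5
Drop 4: S rot0 at col 4 lands with bottom-row=5; cleared 0 line(s) (total 0); column heights now [0 2 2 3 6 7 7], max=7
Drop 5: Z rot2 at col 2 lands with bottom-row=6; cleared 0 line(s) (total 0); column heights now [0 2 8 8 7 7 7], max=8
Test piece S rot3 at col 4 (width 2): heights before test = [0 2 8 8 7 7 7]; fits = False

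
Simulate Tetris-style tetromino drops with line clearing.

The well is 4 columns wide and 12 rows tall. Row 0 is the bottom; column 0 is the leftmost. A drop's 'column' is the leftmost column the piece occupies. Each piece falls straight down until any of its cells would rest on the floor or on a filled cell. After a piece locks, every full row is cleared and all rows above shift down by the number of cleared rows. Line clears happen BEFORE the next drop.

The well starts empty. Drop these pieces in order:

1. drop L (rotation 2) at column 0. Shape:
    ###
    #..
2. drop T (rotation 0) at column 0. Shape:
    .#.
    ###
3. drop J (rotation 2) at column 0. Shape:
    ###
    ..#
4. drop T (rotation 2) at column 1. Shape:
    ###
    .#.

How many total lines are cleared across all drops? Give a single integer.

Answer: 0

Derivation:
Drop 1: L rot2 at col 0 lands with bottom-row=0; cleared 0 line(s) (total 0); column heights now [2 2 2 0], max=2
Drop 2: T rot0 at col 0 lands with bottom-row=2; cleared 0 line(s) (total 0); column heights now [3 4 3 0], max=4
Drop 3: J rot2 at col 0 lands with bottom-row=3; cleared 0 line(s) (total 0); column heights now [5 5 5 0], max=5
Drop 4: T rot2 at col 1 lands with bottom-row=5; cleared 0 line(s) (total 0); column heights now [5 7 7 7], max=7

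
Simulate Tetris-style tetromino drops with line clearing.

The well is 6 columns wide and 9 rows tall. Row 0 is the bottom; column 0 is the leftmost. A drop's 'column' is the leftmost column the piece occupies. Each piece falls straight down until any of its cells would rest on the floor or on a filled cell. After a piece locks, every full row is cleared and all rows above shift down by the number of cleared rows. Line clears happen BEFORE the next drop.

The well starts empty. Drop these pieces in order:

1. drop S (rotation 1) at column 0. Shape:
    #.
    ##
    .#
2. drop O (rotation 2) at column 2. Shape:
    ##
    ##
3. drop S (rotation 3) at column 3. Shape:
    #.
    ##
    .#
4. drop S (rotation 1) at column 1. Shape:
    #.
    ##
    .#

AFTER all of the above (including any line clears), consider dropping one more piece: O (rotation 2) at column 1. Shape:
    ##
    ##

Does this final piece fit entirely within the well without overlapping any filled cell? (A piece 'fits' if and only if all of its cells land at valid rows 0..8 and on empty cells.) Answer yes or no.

Drop 1: S rot1 at col 0 lands with bottom-row=0; cleared 0 line(s) (total 0); column heights now [3 2 0 0 0 0], max=3
Drop 2: O rot2 at col 2 lands with bottom-row=0; cleared 0 line(s) (total 0); column heights now [3 2 2 2 0 0], max=3
Drop 3: S rot3 at col 3 lands with bottom-row=1; cleared 0 line(s) (total 0); column heights now [3 2 2 4 3 0], max=4
Drop 4: S rot1 at col 1 lands with bottom-row=2; cleared 0 line(s) (total 0); column heights now [3 5 4 4 3 0], max=5
Test piece O rot2 at col 1 (width 2): heights before test = [3 5 4 4 3 0]; fits = True

Answer: yes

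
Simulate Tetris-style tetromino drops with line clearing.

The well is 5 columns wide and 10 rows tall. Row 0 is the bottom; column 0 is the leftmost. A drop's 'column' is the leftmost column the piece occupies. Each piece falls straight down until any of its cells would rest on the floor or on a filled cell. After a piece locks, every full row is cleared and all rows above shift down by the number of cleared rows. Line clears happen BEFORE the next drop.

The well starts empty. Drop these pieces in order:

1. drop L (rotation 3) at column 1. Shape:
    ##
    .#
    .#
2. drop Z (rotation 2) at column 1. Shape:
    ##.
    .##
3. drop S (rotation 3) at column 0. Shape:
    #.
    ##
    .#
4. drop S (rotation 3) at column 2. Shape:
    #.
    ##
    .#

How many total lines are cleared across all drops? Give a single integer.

Drop 1: L rot3 at col 1 lands with bottom-row=0; cleared 0 line(s) (total 0); column heights now [0 3 3 0 0], max=3
Drop 2: Z rot2 at col 1 lands with bottom-row=3; cleared 0 line(s) (total 0); column heights now [0 5 5 4 0], max=5
Drop 3: S rot3 at col 0 lands with bottom-row=5; cleared 0 line(s) (total 0); column heights now [8 7 5 4 0], max=8
Drop 4: S rot3 at col 2 lands with bottom-row=4; cleared 0 line(s) (total 0); column heights now [8 7 7 6 0], max=8

Answer: 0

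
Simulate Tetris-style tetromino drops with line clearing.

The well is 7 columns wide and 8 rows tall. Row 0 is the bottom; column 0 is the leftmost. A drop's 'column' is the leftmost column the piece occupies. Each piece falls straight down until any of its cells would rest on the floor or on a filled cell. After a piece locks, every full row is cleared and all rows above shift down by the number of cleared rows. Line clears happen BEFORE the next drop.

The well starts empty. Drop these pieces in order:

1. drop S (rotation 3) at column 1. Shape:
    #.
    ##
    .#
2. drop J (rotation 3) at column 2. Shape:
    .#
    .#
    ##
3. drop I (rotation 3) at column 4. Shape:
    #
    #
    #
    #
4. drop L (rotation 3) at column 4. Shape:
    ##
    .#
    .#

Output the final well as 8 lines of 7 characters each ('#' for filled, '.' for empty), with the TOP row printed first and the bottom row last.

Answer: .......
.......
.......
...###.
...###.
.#####.
.##.#..
..#.#..

Derivation:
Drop 1: S rot3 at col 1 lands with bottom-row=0; cleared 0 line(s) (total 0); column heights now [0 3 2 0 0 0 0], max=3
Drop 2: J rot3 at col 2 lands with bottom-row=2; cleared 0 line(s) (total 0); column heights now [0 3 3 5 0 0 0], max=5
Drop 3: I rot3 at col 4 lands with bottom-row=0; cleared 0 line(s) (total 0); column heights now [0 3 3 5 4 0 0], max=5
Drop 4: L rot3 at col 4 lands with bottom-row=2; cleared 0 line(s) (total 0); column heights now [0 3 3 5 5 5 0], max=5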